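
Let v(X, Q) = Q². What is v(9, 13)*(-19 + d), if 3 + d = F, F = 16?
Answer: -1014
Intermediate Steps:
d = 13 (d = -3 + 16 = 13)
v(9, 13)*(-19 + d) = 13²*(-19 + 13) = 169*(-6) = -1014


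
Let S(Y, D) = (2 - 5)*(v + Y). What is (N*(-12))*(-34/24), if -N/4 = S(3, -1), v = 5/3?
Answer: 952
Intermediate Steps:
v = 5/3 (v = 5*(⅓) = 5/3 ≈ 1.6667)
S(Y, D) = -5 - 3*Y (S(Y, D) = (2 - 5)*(5/3 + Y) = -3*(5/3 + Y) = -5 - 3*Y)
N = 56 (N = -4*(-5 - 3*3) = -4*(-5 - 9) = -4*(-14) = 56)
(N*(-12))*(-34/24) = (56*(-12))*(-34/24) = -(-22848)/24 = -672*(-17/12) = 952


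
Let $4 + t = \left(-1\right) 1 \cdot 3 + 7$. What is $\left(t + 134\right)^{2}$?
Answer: $17956$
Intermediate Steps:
$t = 0$ ($t = -4 + \left(\left(-1\right) 1 \cdot 3 + 7\right) = -4 + \left(\left(-1\right) 3 + 7\right) = -4 + \left(-3 + 7\right) = -4 + 4 = 0$)
$\left(t + 134\right)^{2} = \left(0 + 134\right)^{2} = 134^{2} = 17956$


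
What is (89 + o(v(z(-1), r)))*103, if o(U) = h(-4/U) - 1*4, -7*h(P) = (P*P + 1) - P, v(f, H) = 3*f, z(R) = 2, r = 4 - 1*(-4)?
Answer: 549608/63 ≈ 8723.9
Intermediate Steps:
r = 8 (r = 4 + 4 = 8)
h(P) = -1/7 - P**2/7 + P/7 (h(P) = -((P*P + 1) - P)/7 = -((P**2 + 1) - P)/7 = -((1 + P**2) - P)/7 = -(1 + P**2 - P)/7 = -1/7 - P**2/7 + P/7)
o(U) = -29/7 - 16/(7*U**2) - 4/(7*U) (o(U) = (-1/7 - 16/U**2/7 + (-4/U)/7) - 1*4 = (-1/7 - 16/(7*U**2) - 4/(7*U)) - 4 = -29/7 - 16/(7*U**2) - 4/(7*U))
(89 + o(v(z(-1), r)))*103 = (89 + (-16 - 29*(3*2)**2 - 12*2)/(7*(3*2)**2))*103 = (89 + (1/7)*(-16 - 29*6**2 - 4*6)/6**2)*103 = (89 + (1/7)*(1/36)*(-16 - 29*36 - 24))*103 = (89 + (1/7)*(1/36)*(-16 - 1044 - 24))*103 = (89 + (1/7)*(1/36)*(-1084))*103 = (89 - 271/63)*103 = (5336/63)*103 = 549608/63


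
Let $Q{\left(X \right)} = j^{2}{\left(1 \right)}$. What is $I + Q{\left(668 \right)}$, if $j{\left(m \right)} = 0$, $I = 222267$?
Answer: $222267$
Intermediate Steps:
$Q{\left(X \right)} = 0$ ($Q{\left(X \right)} = 0^{2} = 0$)
$I + Q{\left(668 \right)} = 222267 + 0 = 222267$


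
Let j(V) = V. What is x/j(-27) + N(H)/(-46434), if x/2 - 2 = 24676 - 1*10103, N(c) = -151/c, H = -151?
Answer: -451183709/417906 ≈ -1079.6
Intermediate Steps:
x = 29150 (x = 4 + 2*(24676 - 1*10103) = 4 + 2*(24676 - 10103) = 4 + 2*14573 = 4 + 29146 = 29150)
x/j(-27) + N(H)/(-46434) = 29150/(-27) - 151/(-151)/(-46434) = 29150*(-1/27) - 151*(-1/151)*(-1/46434) = -29150/27 + 1*(-1/46434) = -29150/27 - 1/46434 = -451183709/417906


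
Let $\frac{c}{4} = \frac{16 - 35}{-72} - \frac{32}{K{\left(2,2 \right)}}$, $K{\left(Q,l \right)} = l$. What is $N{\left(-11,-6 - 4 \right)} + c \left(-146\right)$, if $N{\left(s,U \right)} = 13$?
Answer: $\frac{82826}{9} \approx 9202.9$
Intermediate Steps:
$c = - \frac{1133}{18}$ ($c = 4 \left(\frac{16 - 35}{-72} - \frac{32}{2}\right) = 4 \left(\left(-19\right) \left(- \frac{1}{72}\right) - 16\right) = 4 \left(\frac{19}{72} - 16\right) = 4 \left(- \frac{1133}{72}\right) = - \frac{1133}{18} \approx -62.944$)
$N{\left(-11,-6 - 4 \right)} + c \left(-146\right) = 13 - - \frac{82709}{9} = 13 + \frac{82709}{9} = \frac{82826}{9}$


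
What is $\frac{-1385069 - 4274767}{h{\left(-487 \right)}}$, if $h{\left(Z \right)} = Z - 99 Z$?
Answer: $- \frac{404274}{3409} \approx -118.59$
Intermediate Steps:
$h{\left(Z \right)} = - 98 Z$ ($h{\left(Z \right)} = Z - 99 Z = - 98 Z$)
$\frac{-1385069 - 4274767}{h{\left(-487 \right)}} = \frac{-1385069 - 4274767}{\left(-98\right) \left(-487\right)} = - \frac{5659836}{47726} = \left(-5659836\right) \frac{1}{47726} = - \frac{404274}{3409}$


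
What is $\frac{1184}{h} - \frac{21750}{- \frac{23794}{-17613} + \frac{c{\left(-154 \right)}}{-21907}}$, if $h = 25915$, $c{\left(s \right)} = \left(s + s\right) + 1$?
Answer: $- \frac{11446477835206186}{718339724965} \approx -15935.0$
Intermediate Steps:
$c{\left(s \right)} = 1 + 2 s$ ($c{\left(s \right)} = 2 s + 1 = 1 + 2 s$)
$\frac{1184}{h} - \frac{21750}{- \frac{23794}{-17613} + \frac{c{\left(-154 \right)}}{-21907}} = \frac{1184}{25915} - \frac{21750}{- \frac{23794}{-17613} + \frac{1 + 2 \left(-154\right)}{-21907}} = 1184 \cdot \frac{1}{25915} - \frac{21750}{\left(-23794\right) \left(- \frac{1}{17613}\right) + \left(1 - 308\right) \left(- \frac{1}{21907}\right)} = \frac{1184}{25915} - \frac{21750}{\frac{23794}{17613} - - \frac{307}{21907}} = \frac{1184}{25915} - \frac{21750}{\frac{23794}{17613} + \frac{307}{21907}} = \frac{1184}{25915} - \frac{21750}{\frac{27719071}{20307789}} = \frac{1184}{25915} - \frac{441694410750}{27719071} = - \frac{11446477835206186}{718339724965}$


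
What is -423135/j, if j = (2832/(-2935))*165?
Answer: 27597805/10384 ≈ 2657.7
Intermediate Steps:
j = -93456/587 (j = (2832*(-1/2935))*165 = -2832/2935*165 = -93456/587 ≈ -159.21)
-423135/j = -423135/(-93456/587) = -423135*(-587/93456) = 27597805/10384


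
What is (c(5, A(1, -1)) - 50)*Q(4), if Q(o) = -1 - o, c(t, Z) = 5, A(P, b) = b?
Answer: 225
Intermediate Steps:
(c(5, A(1, -1)) - 50)*Q(4) = (5 - 50)*(-1 - 1*4) = -45*(-1 - 4) = -45*(-5) = 225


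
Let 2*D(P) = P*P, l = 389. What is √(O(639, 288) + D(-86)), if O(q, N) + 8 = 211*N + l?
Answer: √64847 ≈ 254.65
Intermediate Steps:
O(q, N) = 381 + 211*N (O(q, N) = -8 + (211*N + 389) = -8 + (389 + 211*N) = 381 + 211*N)
D(P) = P²/2 (D(P) = (P*P)/2 = P²/2)
√(O(639, 288) + D(-86)) = √((381 + 211*288) + (½)*(-86)²) = √((381 + 60768) + (½)*7396) = √(61149 + 3698) = √64847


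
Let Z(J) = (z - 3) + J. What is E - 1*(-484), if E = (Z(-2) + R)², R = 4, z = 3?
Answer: 488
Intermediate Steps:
Z(J) = J (Z(J) = (3 - 3) + J = 0 + J = J)
E = 4 (E = (-2 + 4)² = 2² = 4)
E - 1*(-484) = 4 - 1*(-484) = 4 + 484 = 488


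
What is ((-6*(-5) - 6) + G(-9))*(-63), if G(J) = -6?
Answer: -1134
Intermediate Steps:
((-6*(-5) - 6) + G(-9))*(-63) = ((-6*(-5) - 6) - 6)*(-63) = ((30 - 6) - 6)*(-63) = (24 - 6)*(-63) = 18*(-63) = -1134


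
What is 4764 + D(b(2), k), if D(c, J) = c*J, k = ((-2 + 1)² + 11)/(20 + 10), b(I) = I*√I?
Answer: 4764 + 4*√2/5 ≈ 4765.1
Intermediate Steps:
b(I) = I^(3/2)
k = ⅖ (k = ((-1)² + 11)/30 = (1 + 11)*(1/30) = 12*(1/30) = ⅖ ≈ 0.40000)
D(c, J) = J*c
4764 + D(b(2), k) = 4764 + 2*2^(3/2)/5 = 4764 + 2*(2*√2)/5 = 4764 + 4*√2/5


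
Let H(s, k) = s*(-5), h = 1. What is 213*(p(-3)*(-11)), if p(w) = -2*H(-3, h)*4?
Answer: 281160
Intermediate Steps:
H(s, k) = -5*s
p(w) = -120 (p(w) = -(-10)*(-3)*4 = -2*15*4 = -30*4 = -120)
213*(p(-3)*(-11)) = 213*(-120*(-11)) = 213*1320 = 281160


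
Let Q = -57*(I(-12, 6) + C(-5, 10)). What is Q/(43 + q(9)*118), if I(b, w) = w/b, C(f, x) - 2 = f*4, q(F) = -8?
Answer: -2109/1802 ≈ -1.1704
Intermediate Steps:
C(f, x) = 2 + 4*f (C(f, x) = 2 + f*4 = 2 + 4*f)
Q = 2109/2 (Q = -57*(6/(-12) + (2 + 4*(-5))) = -57*(6*(-1/12) + (2 - 20)) = -57*(-½ - 18) = -57*(-37/2) = 2109/2 ≈ 1054.5)
Q/(43 + q(9)*118) = 2109/(2*(43 - 8*118)) = 2109/(2*(43 - 944)) = (2109/2)/(-901) = (2109/2)*(-1/901) = -2109/1802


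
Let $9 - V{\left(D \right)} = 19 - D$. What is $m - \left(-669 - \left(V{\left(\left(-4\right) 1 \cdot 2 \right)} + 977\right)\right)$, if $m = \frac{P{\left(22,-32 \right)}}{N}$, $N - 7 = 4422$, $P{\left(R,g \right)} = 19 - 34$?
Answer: $\frac{7210397}{4429} \approx 1628.0$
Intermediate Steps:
$P{\left(R,g \right)} = -15$
$V{\left(D \right)} = -10 + D$ ($V{\left(D \right)} = 9 - \left(19 - D\right) = 9 + \left(-19 + D\right) = -10 + D$)
$N = 4429$ ($N = 7 + 4422 = 4429$)
$m = - \frac{15}{4429} \approx -0.0033868$
$m - \left(-669 - \left(V{\left(\left(-4\right) 1 \cdot 2 \right)} + 977\right)\right) = - \frac{15}{4429} - \left(-669 - \left(\left(-10 + \left(-4\right) 1 \cdot 2\right) + 977\right)\right) = - \frac{15}{4429} - \left(-669 - \left(\left(-10 - 8\right) + 977\right)\right) = - \frac{15}{4429} - \left(-669 - \left(-18 + 977\right)\right) = - \frac{15}{4429} - \left(-669 - 959\right) = - \frac{15}{4429} - -1628 = - \frac{15}{4429} + 1628 = \frac{7210397}{4429}$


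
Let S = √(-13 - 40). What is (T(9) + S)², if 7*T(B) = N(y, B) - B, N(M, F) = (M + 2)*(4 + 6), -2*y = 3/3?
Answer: -2561/49 + 12*I*√53/7 ≈ -52.265 + 12.48*I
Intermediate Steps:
y = -½ (y = -3/(2*3) = -½*1 = -½ ≈ -0.50000)
N(M, F) = 20 + 10*M (N(M, F) = (2 + M)*10 = 20 + 10*M)
T(B) = 15/7 - B/7 (T(B) = ((20 + 10*(-½)) - B)/7 = ((20 - 5) - B)/7 = (15 - B)/7 = 15/7 - B/7)
S = I*√53 (S = √(-53) = I*√53 ≈ 7.2801*I)
(T(9) + S)² = ((15/7 - ⅐*9) + I*√53)² = ((15/7 - 9/7) + I*√53)² = (6/7 + I*√53)²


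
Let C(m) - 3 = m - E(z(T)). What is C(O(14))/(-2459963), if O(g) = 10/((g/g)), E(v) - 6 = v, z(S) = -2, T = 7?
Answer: -9/2459963 ≈ -3.6586e-6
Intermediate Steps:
E(v) = 6 + v
O(g) = 10 (O(g) = 10/1 = 10*1 = 10)
C(m) = -1 + m (C(m) = 3 + (m - (6 - 2)) = 3 + (m - 1*4) = 3 + (m - 4) = 3 + (-4 + m) = -1 + m)
C(O(14))/(-2459963) = (-1 + 10)/(-2459963) = 9*(-1/2459963) = -9/2459963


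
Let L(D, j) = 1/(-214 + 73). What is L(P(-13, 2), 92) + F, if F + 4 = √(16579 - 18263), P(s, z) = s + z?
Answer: -565/141 + 2*I*√421 ≈ -4.0071 + 41.037*I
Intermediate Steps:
L(D, j) = -1/141 (L(D, j) = 1/(-141) = -1/141)
F = -4 + 2*I*√421 (F = -4 + √(16579 - 18263) = -4 + √(-1684) = -4 + 2*I*√421 ≈ -4.0 + 41.037*I)
L(P(-13, 2), 92) + F = -1/141 + (-4 + 2*I*√421) = -565/141 + 2*I*√421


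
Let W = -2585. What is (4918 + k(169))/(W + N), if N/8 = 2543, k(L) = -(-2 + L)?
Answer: 4751/17759 ≈ 0.26753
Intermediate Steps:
k(L) = 2 - L
N = 20344 (N = 8*2543 = 20344)
(4918 + k(169))/(W + N) = (4918 + (2 - 1*169))/(-2585 + 20344) = (4918 + (2 - 169))/17759 = (4918 - 167)*(1/17759) = 4751*(1/17759) = 4751/17759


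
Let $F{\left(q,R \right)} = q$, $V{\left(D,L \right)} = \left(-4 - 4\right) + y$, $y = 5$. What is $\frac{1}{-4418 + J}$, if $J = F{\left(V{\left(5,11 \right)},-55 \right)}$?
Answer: $- \frac{1}{4421} \approx -0.00022619$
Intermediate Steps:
$V{\left(D,L \right)} = -3$ ($V{\left(D,L \right)} = \left(-4 - 4\right) + 5 = -8 + 5 = -3$)
$J = -3$
$\frac{1}{-4418 + J} = \frac{1}{-4418 - 3} = \frac{1}{-4421} = - \frac{1}{4421}$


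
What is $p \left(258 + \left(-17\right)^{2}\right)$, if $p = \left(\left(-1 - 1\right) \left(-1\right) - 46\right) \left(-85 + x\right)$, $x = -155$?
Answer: $5776320$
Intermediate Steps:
$p = 10560$ ($p = \left(\left(-1 - 1\right) \left(-1\right) - 46\right) \left(-85 - 155\right) = \left(\left(-2\right) \left(-1\right) - 46\right) \left(-240\right) = \left(2 - 46\right) \left(-240\right) = \left(-44\right) \left(-240\right) = 10560$)
$p \left(258 + \left(-17\right)^{2}\right) = 10560 \left(258 + \left(-17\right)^{2}\right) = 10560 \left(258 + 289\right) = 10560 \cdot 547 = 5776320$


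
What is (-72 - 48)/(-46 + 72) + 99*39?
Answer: 50133/13 ≈ 3856.4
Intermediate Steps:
(-72 - 48)/(-46 + 72) + 99*39 = -120/26 + 3861 = -120*1/26 + 3861 = -60/13 + 3861 = 50133/13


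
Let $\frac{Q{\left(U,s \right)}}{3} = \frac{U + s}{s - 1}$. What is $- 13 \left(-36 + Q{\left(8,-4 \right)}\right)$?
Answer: $\frac{2496}{5} \approx 499.2$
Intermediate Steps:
$Q{\left(U,s \right)} = \frac{3 \left(U + s\right)}{-1 + s}$ ($Q{\left(U,s \right)} = 3 \frac{U + s}{s - 1} = 3 \frac{U + s}{-1 + s} = \frac{3 \left(U + s\right)}{-1 + s}$)
$- 13 \left(-36 + Q{\left(8,-4 \right)}\right) = - 13 \left(-36 + \frac{3 \left(8 - 4\right)}{-1 - 4}\right) = - 13 \left(-36 + 3 \frac{1}{-5} \cdot 4\right) = - 13 \left(-36 + 3 \left(- \frac{1}{5}\right) 4\right) = - 13 \left(-36 - \frac{12}{5}\right) = \left(-13\right) \left(- \frac{192}{5}\right) = \frac{2496}{5}$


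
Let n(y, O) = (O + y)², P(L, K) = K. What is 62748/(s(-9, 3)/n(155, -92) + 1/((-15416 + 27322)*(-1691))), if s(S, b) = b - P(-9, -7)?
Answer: 5014070922149352/201326491 ≈ 2.4905e+7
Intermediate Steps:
s(S, b) = 7 + b (s(S, b) = b - 1*(-7) = b + 7 = 7 + b)
62748/(s(-9, 3)/n(155, -92) + 1/((-15416 + 27322)*(-1691))) = 62748/((7 + 3)/((-92 + 155)²) + 1/((-15416 + 27322)*(-1691))) = 62748/(10/(63²) - 1/1691/11906) = 62748/(10/3969 + (1/11906)*(-1/1691)) = 62748/(10*(1/3969) - 1/20133046) = 62748/(10/3969 - 1/20133046) = 62748/(201326491/79908059574) = 62748*(79908059574/201326491) = 5014070922149352/201326491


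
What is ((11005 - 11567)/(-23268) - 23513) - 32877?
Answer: -656040979/11634 ≈ -56390.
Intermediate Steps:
((11005 - 11567)/(-23268) - 23513) - 32877 = (-562*(-1/23268) - 23513) - 32877 = (281/11634 - 23513) - 32877 = -273549961/11634 - 32877 = -656040979/11634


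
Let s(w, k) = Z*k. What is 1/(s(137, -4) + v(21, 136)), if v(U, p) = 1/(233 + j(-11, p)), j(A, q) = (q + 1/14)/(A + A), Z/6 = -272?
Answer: 69859/456039860 ≈ 0.00015319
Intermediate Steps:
Z = -1632 (Z = 6*(-272) = -1632)
j(A, q) = (1/14 + q)/(2*A) (j(A, q) = (q + 1/14)/((2*A)) = (1/14 + q)*(1/(2*A)) = (1/14 + q)/(2*A))
s(w, k) = -1632*k
v(U, p) = 1/(71763/308 - p/22) (v(U, p) = 1/(233 + (1/28)*(1 + 14*p)/(-11)) = 1/(233 + (1/28)*(-1/11)*(1 + 14*p)) = 1/(233 + (-1/308 - p/22)) = 1/(71763/308 - p/22))
1/(s(137, -4) + v(21, 136)) = 1/(-1632*(-4) + 308/(71763 - 14*136)) = 1/(6528 + 308/(71763 - 1904)) = 1/(6528 + 308/69859) = 1/(456039860/69859) = 69859/456039860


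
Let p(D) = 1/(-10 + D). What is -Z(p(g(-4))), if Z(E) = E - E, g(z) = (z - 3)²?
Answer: 0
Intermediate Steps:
g(z) = (-3 + z)²
Z(E) = 0
-Z(p(g(-4))) = -1*0 = 0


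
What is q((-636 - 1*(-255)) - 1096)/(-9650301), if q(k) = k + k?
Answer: 2954/9650301 ≈ 0.00030610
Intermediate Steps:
q(k) = 2*k
q((-636 - 1*(-255)) - 1096)/(-9650301) = (2*((-636 - 1*(-255)) - 1096))/(-9650301) = (2*((-636 + 255) - 1096))*(-1/9650301) = (2*(-381 - 1096))*(-1/9650301) = (2*(-1477))*(-1/9650301) = -2954*(-1/9650301) = 2954/9650301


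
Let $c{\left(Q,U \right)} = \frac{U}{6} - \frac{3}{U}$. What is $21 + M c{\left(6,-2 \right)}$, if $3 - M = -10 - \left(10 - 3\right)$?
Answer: $\frac{133}{3} \approx 44.333$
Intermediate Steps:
$c{\left(Q,U \right)} = - \frac{3}{U} + \frac{U}{6}$ ($c{\left(Q,U \right)} = U \frac{1}{6} - \frac{3}{U} = \frac{U}{6} - \frac{3}{U} = - \frac{3}{U} + \frac{U}{6}$)
$M = 20$ ($M = 3 - \left(-10 - \left(10 - 3\right)\right) = 3 - \left(-10 - 7\right) = 3 - -17 = 3 + 17 = 20$)
$21 + M c{\left(6,-2 \right)} = 21 + 20 \left(- \frac{3}{-2} + \frac{1}{6} \left(-2\right)\right) = 21 + 20 \left(\left(-3\right) \left(- \frac{1}{2}\right) - \frac{1}{3}\right) = 21 + 20 \left(\frac{3}{2} - \frac{1}{3}\right) = 21 + 20 \cdot \frac{7}{6} = 21 + \frac{70}{3} = \frac{133}{3}$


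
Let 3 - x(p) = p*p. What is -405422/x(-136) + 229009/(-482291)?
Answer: 191296318365/8919007463 ≈ 21.448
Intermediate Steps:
x(p) = 3 - p² (x(p) = 3 - p*p = 3 - p²)
-405422/x(-136) + 229009/(-482291) = -405422/(3 - 1*(-136)²) + 229009/(-482291) = -405422/(3 - 1*18496) + 229009*(-1/482291) = -405422/(3 - 18496) - 229009/482291 = -405422/(-18493) - 229009/482291 = -405422*(-1/18493) - 229009/482291 = 405422/18493 - 229009/482291 = 191296318365/8919007463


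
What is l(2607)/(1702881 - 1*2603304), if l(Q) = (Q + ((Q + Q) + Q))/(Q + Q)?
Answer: -2/900423 ≈ -2.2212e-6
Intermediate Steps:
l(Q) = 2 (l(Q) = (Q + (2*Q + Q))/((2*Q)) = (Q + 3*Q)*(1/(2*Q)) = (4*Q)*(1/(2*Q)) = 2)
l(2607)/(1702881 - 1*2603304) = 2/(1702881 - 1*2603304) = 2/(1702881 - 2603304) = 2/(-900423) = 2*(-1/900423) = -2/900423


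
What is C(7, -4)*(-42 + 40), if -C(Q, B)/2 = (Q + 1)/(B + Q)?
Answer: 32/3 ≈ 10.667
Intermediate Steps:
C(Q, B) = -2*(1 + Q)/(B + Q) (C(Q, B) = -2*(Q + 1)/(B + Q) = -2*(1 + Q)/(B + Q))
C(7, -4)*(-42 + 40) = (2*(-1 - 1*7)/(-4 + 7))*(-42 + 40) = (2*(-1 - 7)/3)*(-2) = (2*(⅓)*(-8))*(-2) = -16/3*(-2) = 32/3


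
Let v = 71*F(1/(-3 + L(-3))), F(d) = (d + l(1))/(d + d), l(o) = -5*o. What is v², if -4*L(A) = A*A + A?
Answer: 11135569/16 ≈ 6.9597e+5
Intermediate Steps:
L(A) = -A/4 - A²/4 (L(A) = -(A*A + A)/4 = -(A² + A)/4 = -(A + A²)/4 = -A/4 - A²/4)
F(d) = (-5 + d)/(2*d) (F(d) = (d - 5*1)/(d + d) = (d - 5)/((2*d)) = (-5 + d)*(1/(2*d)) = (-5 + d)/(2*d))
v = 3337/4 (v = 71*((-5 + 1/(-3 - ¼*(-3)*(1 - 3)))/(2*(1/(-3 - ¼*(-3)*(1 - 3))))) = 71*((-5 + 1/(-3 - ¼*(-3)*(-2)))/(2*(1/(-3 - ¼*(-3)*(-2))))) = 71*((-5 + 1/(-3 - 3/2))/(2*(1/(-3 - 3/2)))) = 71*((-5 + 1/(-9/2))/(2*(1/(-9/2)))) = 71*((-5 - 2/9)/(2*(-2/9))) = 71*((½)*(-9/2)*(-47/9)) = 71*(47/4) = 3337/4 ≈ 834.25)
v² = (3337/4)² = 11135569/16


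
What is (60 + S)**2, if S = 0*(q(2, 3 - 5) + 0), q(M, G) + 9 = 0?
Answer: 3600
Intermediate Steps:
q(M, G) = -9 (q(M, G) = -9 + 0 = -9)
S = 0 (S = 0*(-9 + 0) = 0*(-9) = 0)
(60 + S)**2 = (60 + 0)**2 = 60**2 = 3600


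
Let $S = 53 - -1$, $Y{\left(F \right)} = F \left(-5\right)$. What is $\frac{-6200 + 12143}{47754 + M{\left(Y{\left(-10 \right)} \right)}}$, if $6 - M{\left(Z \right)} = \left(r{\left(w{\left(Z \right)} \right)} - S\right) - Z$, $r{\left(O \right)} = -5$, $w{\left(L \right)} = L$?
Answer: $\frac{5943}{47869} \approx 0.12415$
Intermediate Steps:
$Y{\left(F \right)} = - 5 F$
$S = 54$ ($S = 53 + 1 = 54$)
$M{\left(Z \right)} = 65 + Z$ ($M{\left(Z \right)} = 6 - \left(\left(-5 - 54\right) - Z\right) = 6 - \left(-59 - Z\right) = 6 + \left(59 + Z\right) = 65 + Z$)
$\frac{-6200 + 12143}{47754 + M{\left(Y{\left(-10 \right)} \right)}} = \frac{-6200 + 12143}{47754 + \left(65 - -50\right)} = \frac{5943}{47754 + \left(65 + 50\right)} = \frac{5943}{47754 + 115} = \frac{5943}{47869}$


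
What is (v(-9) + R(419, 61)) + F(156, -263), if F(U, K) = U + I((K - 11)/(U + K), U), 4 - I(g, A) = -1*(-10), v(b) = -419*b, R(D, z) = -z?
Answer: 3860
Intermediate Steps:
I(g, A) = -6 (I(g, A) = 4 - (-1)*(-10) = 4 - 1*10 = 4 - 10 = -6)
F(U, K) = -6 + U (F(U, K) = U - 6 = -6 + U)
(v(-9) + R(419, 61)) + F(156, -263) = (-419*(-9) - 1*61) + (-6 + 156) = (3771 - 61) + 150 = 3710 + 150 = 3860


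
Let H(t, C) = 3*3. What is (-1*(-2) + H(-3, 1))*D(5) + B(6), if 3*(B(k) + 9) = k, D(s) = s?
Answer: 48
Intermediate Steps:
B(k) = -9 + k/3
H(t, C) = 9
(-1*(-2) + H(-3, 1))*D(5) + B(6) = (-1*(-2) + 9)*5 + (-9 + (1/3)*6) = (2 + 9)*5 + (-9 + 2) = 11*5 - 7 = 55 - 7 = 48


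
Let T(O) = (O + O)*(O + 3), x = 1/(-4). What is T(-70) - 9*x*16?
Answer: 9416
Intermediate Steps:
x = -¼ ≈ -0.25000
T(O) = 2*O*(3 + O) (T(O) = (2*O)*(3 + O) = 2*O*(3 + O))
T(-70) - 9*x*16 = 2*(-70)*(3 - 70) - 9*(-¼)*16 = 2*(-70)*(-67) - (-9)*16/4 = 9380 - 1*(-36) = 9380 + 36 = 9416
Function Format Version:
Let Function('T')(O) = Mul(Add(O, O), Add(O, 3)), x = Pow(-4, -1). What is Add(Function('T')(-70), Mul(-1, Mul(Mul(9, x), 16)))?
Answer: 9416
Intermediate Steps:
x = Rational(-1, 4) ≈ -0.25000
Function('T')(O) = Mul(2, O, Add(3, O)) (Function('T')(O) = Mul(Mul(2, O), Add(3, O)) = Mul(2, O, Add(3, O)))
Add(Function('T')(-70), Mul(-1, Mul(Mul(9, x), 16))) = Add(Mul(2, -70, Add(3, -70)), Mul(-1, Mul(Mul(9, Rational(-1, 4)), 16))) = Add(Mul(2, -70, -67), Mul(-1, Mul(Rational(-9, 4), 16))) = Add(9380, Mul(-1, -36)) = Add(9380, 36) = 9416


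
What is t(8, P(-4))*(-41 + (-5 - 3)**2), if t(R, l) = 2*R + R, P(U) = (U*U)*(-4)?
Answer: 552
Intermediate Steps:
P(U) = -4*U**2 (P(U) = U**2*(-4) = -4*U**2)
t(R, l) = 3*R
t(8, P(-4))*(-41 + (-5 - 3)**2) = (3*8)*(-41 + (-5 - 3)**2) = 24*(-41 + (-8)**2) = 24*(-41 + 64) = 24*23 = 552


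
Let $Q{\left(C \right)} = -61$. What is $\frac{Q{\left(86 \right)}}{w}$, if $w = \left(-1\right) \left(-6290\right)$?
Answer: $- \frac{61}{6290} \approx -0.0096979$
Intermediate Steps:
$w = 6290$
$\frac{Q{\left(86 \right)}}{w} = - \frac{61}{6290}$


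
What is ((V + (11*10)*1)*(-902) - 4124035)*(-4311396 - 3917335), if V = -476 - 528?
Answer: 27300024715957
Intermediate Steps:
V = -1004
((V + (11*10)*1)*(-902) - 4124035)*(-4311396 - 3917335) = ((-1004 + (11*10)*1)*(-902) - 4124035)*(-4311396 - 3917335) = ((-1004 + 110*1)*(-902) - 4124035)*(-8228731) = ((-1004 + 110)*(-902) - 4124035)*(-8228731) = (-894*(-902) - 4124035)*(-8228731) = (806388 - 4124035)*(-8228731) = -3317647*(-8228731) = 27300024715957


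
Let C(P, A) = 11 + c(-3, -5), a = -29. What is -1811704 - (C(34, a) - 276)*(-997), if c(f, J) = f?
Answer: -2078900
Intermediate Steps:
C(P, A) = 8 (C(P, A) = 11 - 3 = 8)
-1811704 - (C(34, a) - 276)*(-997) = -1811704 - (8 - 276)*(-997) = -1811704 - (-268)*(-997) = -1811704 - 1*267196 = -1811704 - 267196 = -2078900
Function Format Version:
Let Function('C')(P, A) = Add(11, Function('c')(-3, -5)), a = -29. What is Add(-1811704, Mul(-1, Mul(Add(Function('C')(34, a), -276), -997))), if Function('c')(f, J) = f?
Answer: -2078900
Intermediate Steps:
Function('C')(P, A) = 8 (Function('C')(P, A) = Add(11, -3) = 8)
Add(-1811704, Mul(-1, Mul(Add(Function('C')(34, a), -276), -997))) = Add(-1811704, Mul(-1, Mul(Add(8, -276), -997))) = Add(-1811704, Mul(-1, Mul(-268, -997))) = Add(-1811704, Mul(-1, 267196)) = Add(-1811704, -267196) = -2078900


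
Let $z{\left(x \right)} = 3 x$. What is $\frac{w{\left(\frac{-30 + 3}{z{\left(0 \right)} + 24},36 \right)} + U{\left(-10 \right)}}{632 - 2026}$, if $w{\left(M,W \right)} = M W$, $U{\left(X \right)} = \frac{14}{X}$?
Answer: $\frac{419}{13940} \approx 0.030057$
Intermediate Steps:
$\frac{w{\left(\frac{-30 + 3}{z{\left(0 \right)} + 24},36 \right)} + U{\left(-10 \right)}}{632 - 2026} = \frac{\frac{-30 + 3}{3 \cdot 0 + 24} \cdot 36 + \frac{14}{-10}}{632 - 2026} = \frac{- \frac{27}{0 + 24} \cdot 36 + 14 \left(- \frac{1}{10}\right)}{-1394} = \left(- \frac{27}{24} \cdot 36 - \frac{7}{5}\right) \left(- \frac{1}{1394}\right) = \left(\left(-27\right) \frac{1}{24} \cdot 36 - \frac{7}{5}\right) \left(- \frac{1}{1394}\right) = \left(\left(- \frac{9}{8}\right) 36 - \frac{7}{5}\right) \left(- \frac{1}{1394}\right) = \left(- \frac{81}{2} - \frac{7}{5}\right) \left(- \frac{1}{1394}\right) = \left(- \frac{419}{10}\right) \left(- \frac{1}{1394}\right) = \frac{419}{13940}$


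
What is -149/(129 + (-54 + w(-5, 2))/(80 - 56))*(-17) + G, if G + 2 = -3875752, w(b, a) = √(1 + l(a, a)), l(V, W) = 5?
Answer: -5977517442378/1542293 - 10132*√6/1542293 ≈ -3.8757e+6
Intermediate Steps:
w(b, a) = √6 (w(b, a) = √(1 + 5) = √6)
G = -3875754 (G = -2 - 3875752 = -3875754)
-149/(129 + (-54 + w(-5, 2))/(80 - 56))*(-17) + G = -149/(129 + (-54 + √6)/(80 - 56))*(-17) - 3875754 = -149/(129 + (-54 + √6)/24)*(-17) - 3875754 = -149/(129 + (-54 + √6)*(1/24))*(-17) - 3875754 = -149/(129 + (-9/4 + √6/24))*(-17) - 3875754 = -149/(507/4 + √6/24)*(-17) - 3875754 = 2533/(507/4 + √6/24) - 3875754 = -3875754 + 2533/(507/4 + √6/24)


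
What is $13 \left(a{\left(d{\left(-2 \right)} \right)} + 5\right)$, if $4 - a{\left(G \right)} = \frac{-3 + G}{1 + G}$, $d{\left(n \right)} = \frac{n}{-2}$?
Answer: $130$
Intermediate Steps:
$d{\left(n \right)} = - \frac{n}{2}$ ($d{\left(n \right)} = n \left(- \frac{1}{2}\right) = - \frac{n}{2}$)
$a{\left(G \right)} = 4 - \frac{-3 + G}{1 + G}$
$13 \left(a{\left(d{\left(-2 \right)} \right)} + 5\right) = 13 \left(\frac{7 + 3 \left(\left(- \frac{1}{2}\right) \left(-2\right)\right)}{1 - -1} + 5\right) = 13 \left(\frac{7 + 3 \cdot 1}{1 + 1} + 5\right) = 13 \left(\frac{7 + 3}{2} + 5\right) = 13 \left(\frac{1}{2} \cdot 10 + 5\right) = 13 \left(5 + 5\right) = 13 \cdot 10 = 130$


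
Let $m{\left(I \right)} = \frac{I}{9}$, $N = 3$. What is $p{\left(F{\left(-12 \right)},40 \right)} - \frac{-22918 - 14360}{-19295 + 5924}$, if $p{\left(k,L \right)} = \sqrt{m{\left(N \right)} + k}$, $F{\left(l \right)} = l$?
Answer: $- \frac{12426}{4457} + \frac{i \sqrt{105}}{3} \approx -2.788 + 3.4156 i$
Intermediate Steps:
$m{\left(I \right)} = \frac{I}{9}$ ($m{\left(I \right)} = I \frac{1}{9} = \frac{I}{9}$)
$p{\left(k,L \right)} = \sqrt{\frac{1}{3} + k}$ ($p{\left(k,L \right)} = \sqrt{\frac{1}{9} \cdot 3 + k} = \sqrt{\frac{1}{3} + k}$)
$p{\left(F{\left(-12 \right)},40 \right)} - \frac{-22918 - 14360}{-19295 + 5924} = \frac{\sqrt{3 + 9 \left(-12\right)}}{3} - \frac{-22918 - 14360}{-19295 + 5924} = \frac{\sqrt{3 - 108}}{3} - - \frac{37278}{-13371} = \frac{\sqrt{-105}}{3} - \left(-37278\right) \left(- \frac{1}{13371}\right) = \frac{i \sqrt{105}}{3} - \frac{12426}{4457} = - \frac{12426}{4457} + \frac{i \sqrt{105}}{3}$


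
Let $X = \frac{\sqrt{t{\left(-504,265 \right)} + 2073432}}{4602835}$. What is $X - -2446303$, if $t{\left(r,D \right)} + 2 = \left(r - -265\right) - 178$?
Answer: $2446303 + \frac{\sqrt{2073013}}{4602835} \approx 2.4463 \cdot 10^{6}$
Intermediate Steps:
$t{\left(r,D \right)} = 85 + r$ ($t{\left(r,D \right)} = -2 + \left(\left(r - -265\right) - 178\right) = -2 + \left(\left(r + 265\right) - 178\right) = -2 + \left(\left(265 + r\right) - 178\right) = -2 + \left(87 + r\right) = 85 + r$)
$X = \frac{\sqrt{2073013}}{4602835}$ ($X = \frac{\sqrt{\left(85 - 504\right) + 2073432}}{4602835} = \sqrt{-419 + 2073432} \cdot \frac{1}{4602835} = \sqrt{2073013} \cdot \frac{1}{4602835} = \frac{\sqrt{2073013}}{4602835} \approx 0.00031281$)
$X - -2446303 = \frac{\sqrt{2073013}}{4602835} - -2446303 = \frac{\sqrt{2073013}}{4602835} + 2446303 = 2446303 + \frac{\sqrt{2073013}}{4602835}$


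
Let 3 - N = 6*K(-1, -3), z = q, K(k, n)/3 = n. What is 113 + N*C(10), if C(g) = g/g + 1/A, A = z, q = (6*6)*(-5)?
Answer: 10181/60 ≈ 169.68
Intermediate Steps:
K(k, n) = 3*n
q = -180 (q = 36*(-5) = -180)
z = -180
N = 57 (N = 3 - 6*3*(-3) = 3 - 6*(-9) = 3 - 1*(-54) = 3 + 54 = 57)
A = -180
C(g) = 179/180 (C(g) = g/g + 1/(-180) = 1 + 1*(-1/180) = 1 - 1/180 = 179/180)
113 + N*C(10) = 113 + 57*(179/180) = 113 + 3401/60 = 10181/60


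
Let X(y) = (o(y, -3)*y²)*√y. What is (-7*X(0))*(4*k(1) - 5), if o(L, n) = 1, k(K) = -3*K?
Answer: 0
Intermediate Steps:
X(y) = y^(5/2) (X(y) = (1*y²)*√y = y²*√y = y^(5/2))
(-7*X(0))*(4*k(1) - 5) = (-7*0^(5/2))*(4*(-3*1) - 5) = (-7*0)*(4*(-3) - 5) = 0*(-12 - 5) = 0*(-17) = 0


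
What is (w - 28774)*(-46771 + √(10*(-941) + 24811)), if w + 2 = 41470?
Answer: -593711074 + 12694*√15401 ≈ -5.9214e+8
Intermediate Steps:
w = 41468 (w = -2 + 41470 = 41468)
(w - 28774)*(-46771 + √(10*(-941) + 24811)) = (41468 - 28774)*(-46771 + √(10*(-941) + 24811)) = 12694*(-46771 + √(-9410 + 24811)) = 12694*(-46771 + √15401) = -593711074 + 12694*√15401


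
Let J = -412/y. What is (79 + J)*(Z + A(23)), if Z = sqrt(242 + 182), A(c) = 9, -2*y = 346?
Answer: 126711/173 + 28158*sqrt(106)/173 ≈ 2408.2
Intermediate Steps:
y = -173 (y = -1/2*346 = -173)
Z = 2*sqrt(106) (Z = sqrt(424) = 2*sqrt(106) ≈ 20.591)
J = 412/173 (J = -412/(-173) = -412*(-1/173) = 412/173 ≈ 2.3815)
(79 + J)*(Z + A(23)) = (79 + 412/173)*(2*sqrt(106) + 9) = 14079*(9 + 2*sqrt(106))/173 = 126711/173 + 28158*sqrt(106)/173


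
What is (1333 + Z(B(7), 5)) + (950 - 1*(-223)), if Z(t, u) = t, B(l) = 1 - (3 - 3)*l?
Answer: 2507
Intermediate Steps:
B(l) = 1 (B(l) = 1 - 0*l = 1 - 1*0 = 1 + 0 = 1)
(1333 + Z(B(7), 5)) + (950 - 1*(-223)) = (1333 + 1) + (950 - 1*(-223)) = 1334 + (950 + 223) = 1334 + 1173 = 2507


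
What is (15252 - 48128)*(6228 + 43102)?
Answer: -1621773080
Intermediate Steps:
(15252 - 48128)*(6228 + 43102) = -32876*49330 = -1621773080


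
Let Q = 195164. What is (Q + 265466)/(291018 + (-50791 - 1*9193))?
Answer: 230315/115517 ≈ 1.9938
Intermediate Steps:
(Q + 265466)/(291018 + (-50791 - 1*9193)) = (195164 + 265466)/(291018 + (-50791 - 1*9193)) = 460630/(291018 + (-50791 - 9193)) = 460630/(291018 - 59984) = 460630/231034 = 460630*(1/231034) = 230315/115517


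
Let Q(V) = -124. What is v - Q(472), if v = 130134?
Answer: 130258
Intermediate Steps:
v - Q(472) = 130134 - 1*(-124) = 130134 + 124 = 130258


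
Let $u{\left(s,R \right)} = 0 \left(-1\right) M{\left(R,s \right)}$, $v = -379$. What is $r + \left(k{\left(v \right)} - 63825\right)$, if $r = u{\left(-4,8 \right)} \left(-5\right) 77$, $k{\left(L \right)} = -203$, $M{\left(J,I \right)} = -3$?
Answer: $-64028$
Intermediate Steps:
$u{\left(s,R \right)} = 0$ ($u{\left(s,R \right)} = 0 \left(-1\right) \left(-3\right) = 0 \left(-3\right) = 0$)
$r = 0$ ($r = 0 \left(-5\right) 77 = 0 \cdot 77 = 0$)
$r + \left(k{\left(v \right)} - 63825\right) = 0 - 64028 = -64028$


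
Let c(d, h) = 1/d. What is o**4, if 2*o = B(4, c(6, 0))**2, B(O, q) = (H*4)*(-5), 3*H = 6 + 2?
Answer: 26843545600000000/6561 ≈ 4.0914e+12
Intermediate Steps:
H = 8/3 (H = (6 + 2)/3 = (1/3)*8 = 8/3 ≈ 2.6667)
B(O, q) = -160/3 (B(O, q) = ((8/3)*4)*(-5) = (32/3)*(-5) = -160/3)
o = 12800/9 (o = (-160/3)**2/2 = (1/2)*(25600/9) = 12800/9 ≈ 1422.2)
o**4 = (12800/9)**4 = 26843545600000000/6561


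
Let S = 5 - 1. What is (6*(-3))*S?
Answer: -72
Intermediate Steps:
S = 4
(6*(-3))*S = (6*(-3))*4 = -18*4 = -72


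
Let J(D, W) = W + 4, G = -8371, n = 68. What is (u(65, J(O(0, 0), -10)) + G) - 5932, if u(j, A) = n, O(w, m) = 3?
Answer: -14235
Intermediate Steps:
J(D, W) = 4 + W
u(j, A) = 68
(u(65, J(O(0, 0), -10)) + G) - 5932 = (68 - 8371) - 5932 = -8303 - 5932 = -14235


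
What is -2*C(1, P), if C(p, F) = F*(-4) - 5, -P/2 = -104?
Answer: 1674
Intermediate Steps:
P = 208 (P = -2*(-104) = 208)
C(p, F) = -5 - 4*F (C(p, F) = -4*F - 5 = -5 - 4*F)
-2*C(1, P) = -2*(-5 - 4*208) = -2*(-5 - 832) = -2*(-837) = 1674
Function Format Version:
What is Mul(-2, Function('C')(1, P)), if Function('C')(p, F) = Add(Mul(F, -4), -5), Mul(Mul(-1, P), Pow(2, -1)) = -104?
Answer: 1674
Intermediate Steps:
P = 208 (P = Mul(-2, -104) = 208)
Function('C')(p, F) = Add(-5, Mul(-4, F)) (Function('C')(p, F) = Add(Mul(-4, F), -5) = Add(-5, Mul(-4, F)))
Mul(-2, Function('C')(1, P)) = Mul(-2, Add(-5, Mul(-4, 208))) = Mul(-2, Add(-5, -832)) = Mul(-2, -837) = 1674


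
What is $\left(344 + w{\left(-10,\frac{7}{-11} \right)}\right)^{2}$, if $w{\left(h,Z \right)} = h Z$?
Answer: $\frac{14853316}{121} \approx 1.2275 \cdot 10^{5}$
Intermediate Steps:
$w{\left(h,Z \right)} = Z h$
$\left(344 + w{\left(-10,\frac{7}{-11} \right)}\right)^{2} = \left(344 + \frac{7}{-11} \left(-10\right)\right)^{2} = \left(344 + 7 \left(- \frac{1}{11}\right) \left(-10\right)\right)^{2} = \left(344 - - \frac{70}{11}\right)^{2} = \left(344 + \frac{70}{11}\right)^{2} = \left(\frac{3854}{11}\right)^{2} = \frac{14853316}{121}$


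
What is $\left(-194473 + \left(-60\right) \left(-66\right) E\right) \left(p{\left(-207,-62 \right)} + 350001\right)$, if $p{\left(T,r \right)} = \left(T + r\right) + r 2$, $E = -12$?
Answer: $-84602688744$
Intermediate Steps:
$p{\left(T,r \right)} = T + 3 r$ ($p{\left(T,r \right)} = \left(T + r\right) + 2 r = T + 3 r$)
$\left(-194473 + \left(-60\right) \left(-66\right) E\right) \left(p{\left(-207,-62 \right)} + 350001\right) = \left(-194473 + \left(-60\right) \left(-66\right) \left(-12\right)\right) \left(\left(-207 + 3 \left(-62\right)\right) + 350001\right) = \left(-194473 + 3960 \left(-12\right)\right) \left(\left(-207 - 186\right) + 350001\right) = \left(-194473 - 47520\right) \left(-393 + 350001\right) = \left(-241993\right) 349608 = -84602688744$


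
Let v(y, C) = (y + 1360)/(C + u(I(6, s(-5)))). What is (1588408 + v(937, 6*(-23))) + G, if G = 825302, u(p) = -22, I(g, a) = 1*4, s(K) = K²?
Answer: 386191303/160 ≈ 2.4137e+6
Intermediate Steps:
I(g, a) = 4
v(y, C) = (1360 + y)/(-22 + C) (v(y, C) = (y + 1360)/(C - 22) = (1360 + y)/(-22 + C))
(1588408 + v(937, 6*(-23))) + G = (1588408 + (1360 + 937)/(-22 + 6*(-23))) + 825302 = (1588408 + 2297/(-22 - 138)) + 825302 = (1588408 + 2297/(-160)) + 825302 = (1588408 - 1/160*2297) + 825302 = (1588408 - 2297/160) + 825302 = 254142983/160 + 825302 = 386191303/160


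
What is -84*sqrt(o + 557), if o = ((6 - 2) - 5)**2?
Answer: -252*sqrt(62) ≈ -1984.3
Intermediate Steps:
o = 1 (o = (4 - 5)**2 = (-1)**2 = 1)
-84*sqrt(o + 557) = -84*sqrt(1 + 557) = -252*sqrt(62)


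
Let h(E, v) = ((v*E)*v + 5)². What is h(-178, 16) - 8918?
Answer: 2075978051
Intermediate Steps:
h(E, v) = (5 + E*v²)² (h(E, v) = ((E*v)*v + 5)² = (E*v² + 5)² = (5 + E*v²)²)
h(-178, 16) - 8918 = (5 - 178*16²)² - 8918 = (5 - 178*256)² - 8918 = (5 - 45568)² - 8918 = (-45563)² - 8918 = 2075986969 - 8918 = 2075978051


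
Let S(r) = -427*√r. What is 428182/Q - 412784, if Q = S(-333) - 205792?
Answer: 6*(-88129384*√37 + 14158012185*I)/(-205792*I + 1281*√37) ≈ -4.1279e+5 + 0.078663*I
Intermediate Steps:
Q = -205792 - 1281*I*√37 (Q = -1281*I*√37 - 205792 = -205792 - 1281*I*√37 ≈ -2.0579e+5 - 7792.0*I)
428182/Q - 412784 = 428182/(-205792 - 1281*I*√37) - 412784 = -412784 + 428182/(-205792 - 1281*I*√37)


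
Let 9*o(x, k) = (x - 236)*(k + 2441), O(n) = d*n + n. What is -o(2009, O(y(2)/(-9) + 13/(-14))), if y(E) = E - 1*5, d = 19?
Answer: -10049167/21 ≈ -4.7853e+5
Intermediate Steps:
y(E) = -5 + E (y(E) = E - 5 = -5 + E)
O(n) = 20*n (O(n) = 19*n + n = 20*n)
o(x, k) = (-236 + x)*(2441 + k)/9 (o(x, k) = ((x - 236)*(k + 2441))/9 = ((-236 + x)*(2441 + k))/9 = (-236 + x)*(2441 + k)/9)
-o(2009, O(y(2)/(-9) + 13/(-14))) = -(-576076/9 - 4720*((-5 + 2)/(-9) + 13/(-14))/9 + (2441/9)*2009 + (1/9)*(20*((-5 + 2)/(-9) + 13/(-14)))*2009) = -(-576076/9 - 4720*(-3*(-1/9) + 13*(-1/14))/9 + 4903969/9 + (1/9)*(20*(-3*(-1/9) + 13*(-1/14)))*2009) = -(-576076/9 - 4720*(1/3 - 13/14)/9 + 4903969/9 + (1/9)*(20*(1/3 - 13/14))*2009) = -(-576076/9 - 4720*(-25)/(9*42) + 4903969/9 + (1/9)*(20*(-25/42))*2009) = -(-576076/9 - 236/9*(-250/21) + 4903969/9 + (1/9)*(-250/21)*2009) = -(-576076/9 + 59000/189 + 4903969/9 - 71750/27) = -1*10049167/21 = -10049167/21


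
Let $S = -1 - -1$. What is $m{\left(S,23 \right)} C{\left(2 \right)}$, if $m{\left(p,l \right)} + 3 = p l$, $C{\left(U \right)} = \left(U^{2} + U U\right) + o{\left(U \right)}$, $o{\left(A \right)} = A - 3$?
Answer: $-21$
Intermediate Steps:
$o{\left(A \right)} = -3 + A$
$S = 0$ ($S = -1 + 1 = 0$)
$C{\left(U \right)} = -3 + U + 2 U^{2}$ ($C{\left(U \right)} = \left(U^{2} + U U\right) + \left(-3 + U\right) = \left(U^{2} + U^{2}\right) + \left(-3 + U\right) = 2 U^{2} + \left(-3 + U\right) = -3 + U + 2 U^{2}$)
$m{\left(p,l \right)} = -3 + l p$ ($m{\left(p,l \right)} = -3 + p l = -3 + l p$)
$m{\left(S,23 \right)} C{\left(2 \right)} = \left(-3 + 23 \cdot 0\right) \left(-3 + 2 + 2 \cdot 2^{2}\right) = \left(-3 + 0\right) \left(-3 + 2 + 2 \cdot 4\right) = - 3 \left(-3 + 2 + 8\right) = \left(-3\right) 7 = -21$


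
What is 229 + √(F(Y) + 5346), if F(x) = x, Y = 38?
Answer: 229 + 2*√1346 ≈ 302.38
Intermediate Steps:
229 + √(F(Y) + 5346) = 229 + √(38 + 5346) = 229 + √5384 = 229 + 2*√1346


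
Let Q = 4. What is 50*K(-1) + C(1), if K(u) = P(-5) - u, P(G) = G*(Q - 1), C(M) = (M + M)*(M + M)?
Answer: -696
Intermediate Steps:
C(M) = 4*M² (C(M) = (2*M)*(2*M) = 4*M²)
P(G) = 3*G (P(G) = G*(4 - 1) = G*3 = 3*G)
K(u) = -15 - u (K(u) = 3*(-5) - u = -15 - u)
50*K(-1) + C(1) = 50*(-15 - 1*(-1)) + 4*1² = 50*(-15 + 1) + 4*1 = 50*(-14) + 4 = -700 + 4 = -696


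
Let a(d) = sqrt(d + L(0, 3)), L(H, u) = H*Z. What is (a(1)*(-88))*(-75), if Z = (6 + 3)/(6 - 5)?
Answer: 6600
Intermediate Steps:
Z = 9 (Z = 9/1 = 9*1 = 9)
L(H, u) = 9*H (L(H, u) = H*9 = 9*H)
a(d) = sqrt(d) (a(d) = sqrt(d + 9*0) = sqrt(d + 0) = sqrt(d))
(a(1)*(-88))*(-75) = (sqrt(1)*(-88))*(-75) = (1*(-88))*(-75) = -88*(-75) = 6600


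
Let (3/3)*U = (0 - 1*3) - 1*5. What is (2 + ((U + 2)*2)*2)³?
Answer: -10648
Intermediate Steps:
U = -8 (U = (0 - 1*3) - 1*5 = (0 - 3) - 5 = -3 - 5 = -8)
(2 + ((U + 2)*2)*2)³ = (2 + ((-8 + 2)*2)*2)³ = (2 - 6*2*2)³ = (2 - 12*2)³ = (2 - 24)³ = (-22)³ = -10648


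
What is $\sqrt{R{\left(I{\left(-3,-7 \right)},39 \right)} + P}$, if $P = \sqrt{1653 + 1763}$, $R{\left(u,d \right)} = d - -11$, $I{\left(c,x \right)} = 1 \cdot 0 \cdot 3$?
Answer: $\sqrt{50 + 2 \sqrt{854}} \approx 10.414$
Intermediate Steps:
$I{\left(c,x \right)} = 0$ ($I{\left(c,x \right)} = 0 \cdot 3 = 0$)
$R{\left(u,d \right)} = 11 + d$ ($R{\left(u,d \right)} = d + 11 = 11 + d$)
$P = 2 \sqrt{854}$ ($P = \sqrt{3416} = 2 \sqrt{854} \approx 58.447$)
$\sqrt{R{\left(I{\left(-3,-7 \right)},39 \right)} + P} = \sqrt{\left(11 + 39\right) + 2 \sqrt{854}} = \sqrt{50 + 2 \sqrt{854}}$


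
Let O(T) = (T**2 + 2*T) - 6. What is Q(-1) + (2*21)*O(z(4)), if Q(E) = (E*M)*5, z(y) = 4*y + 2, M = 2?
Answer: 14858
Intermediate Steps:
z(y) = 2 + 4*y
Q(E) = 10*E (Q(E) = (E*2)*5 = (2*E)*5 = 10*E)
O(T) = -6 + T**2 + 2*T
Q(-1) + (2*21)*O(z(4)) = 10*(-1) + (2*21)*(-6 + (2 + 4*4)**2 + 2*(2 + 4*4)) = -10 + 42*(-6 + (2 + 16)**2 + 2*(2 + 16)) = -10 + 42*(-6 + 18**2 + 2*18) = -10 + 42*(-6 + 324 + 36) = -10 + 42*354 = -10 + 14868 = 14858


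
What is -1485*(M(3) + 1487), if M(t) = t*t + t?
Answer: -2226015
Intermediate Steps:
M(t) = t + t² (M(t) = t² + t = t + t²)
-1485*(M(3) + 1487) = -1485*(3*(1 + 3) + 1487) = -1485*(3*4 + 1487) = -1485*(12 + 1487) = -1485*1499 = -2226015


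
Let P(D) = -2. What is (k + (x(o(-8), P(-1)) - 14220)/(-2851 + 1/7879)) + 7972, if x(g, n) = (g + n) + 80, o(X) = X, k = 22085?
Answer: 337641360223/11231514 ≈ 30062.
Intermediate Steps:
x(g, n) = 80 + g + n
(k + (x(o(-8), P(-1)) - 14220)/(-2851 + 1/7879)) + 7972 = (22085 + ((80 - 8 - 2) - 14220)/(-2851 + 1/7879)) + 7972 = (22085 + (70 - 14220)/(-2851 + 1/7879)) + 7972 = (22085 - 14150/(-22463028/7879)) + 7972 = (22085 - 14150*(-7879/22463028)) + 7972 = (22085 + 55743925/11231514) + 7972 = 248103730615/11231514 + 7972 = 337641360223/11231514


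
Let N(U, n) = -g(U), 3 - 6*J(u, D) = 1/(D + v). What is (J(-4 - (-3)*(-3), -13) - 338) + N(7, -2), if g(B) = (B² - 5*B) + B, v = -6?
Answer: -20434/57 ≈ -358.49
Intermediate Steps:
J(u, D) = ½ - 1/(6*(-6 + D)) (J(u, D) = ½ - 1/(6*(D - 6)) = ½ - 1/(6*(-6 + D)))
g(B) = B² - 4*B
N(U, n) = -U*(-4 + U)
(J(-4 - (-3)*(-3), -13) - 338) + N(7, -2) = ((-19 + 3*(-13))/(6*(-6 - 13)) - 338) + 7*(4 - 1*7) = ((⅙)*(-19 - 39)/(-19) - 338) + 7*(4 - 7) = ((⅙)*(-1/19)*(-58) - 338) + 7*(-3) = (29/57 - 338) - 21 = -19237/57 - 21 = -20434/57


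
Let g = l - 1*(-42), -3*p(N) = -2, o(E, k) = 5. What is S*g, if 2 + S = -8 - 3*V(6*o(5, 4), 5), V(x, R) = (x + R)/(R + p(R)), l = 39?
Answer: -39285/17 ≈ -2310.9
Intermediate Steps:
p(N) = ⅔ (p(N) = -⅓*(-2) = ⅔)
V(x, R) = (R + x)/(⅔ + R) (V(x, R) = (x + R)/(R + ⅔) = (R + x)/(⅔ + R))
g = 81 (g = 39 - 1*(-42) = 39 + 42 = 81)
S = -485/17 (S = -2 + (-8 - 9*(5 + 6*5)/(2 + 3*5)) = -2 + (-8 - 9*(5 + 30)/(2 + 15)) = -2 + (-8 - 9*35/17) = -2 + (-8 - 3*105/17) = -2 + (-8 - 315/17) = -2 - 451/17 = -485/17 ≈ -28.529)
S*g = -485/17*81 = -39285/17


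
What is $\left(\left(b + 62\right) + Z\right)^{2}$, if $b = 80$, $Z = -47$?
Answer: $9025$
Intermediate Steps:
$\left(\left(b + 62\right) + Z\right)^{2} = \left(\left(80 + 62\right) - 47\right)^{2} = \left(142 - 47\right)^{2} = 95^{2} = 9025$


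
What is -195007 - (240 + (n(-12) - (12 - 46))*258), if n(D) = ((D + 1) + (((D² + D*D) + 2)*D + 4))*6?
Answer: 5193857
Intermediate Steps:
n(D) = 30 + 6*D + 6*D*(2 + 2*D²) (n(D) = ((1 + D) + (((D² + D²) + 2)*D + 4))*6 = ((1 + D) + ((2*D² + 2)*D + 4))*6 = ((1 + D) + ((2 + 2*D²)*D + 4))*6 = ((1 + D) + (D*(2 + 2*D²) + 4))*6 = ((1 + D) + (4 + D*(2 + 2*D²)))*6 = (5 + D + D*(2 + 2*D²))*6 = 30 + 6*D + 6*D*(2 + 2*D²))
-195007 - (240 + (n(-12) - (12 - 46))*258) = -195007 - (240 + ((30 + 12*(-12)³ + 18*(-12)) - (12 - 46))*258) = -195007 - (240 + ((30 + 12*(-1728) - 216) - 1*(-34))*258) = -195007 - (240 + ((30 - 20736 - 216) + 34)*258) = -195007 - (240 + (-20922 + 34)*258) = -195007 - (240 - 20888*258) = -195007 - (240 - 5389104) = -195007 - 1*(-5388864) = -195007 + 5388864 = 5193857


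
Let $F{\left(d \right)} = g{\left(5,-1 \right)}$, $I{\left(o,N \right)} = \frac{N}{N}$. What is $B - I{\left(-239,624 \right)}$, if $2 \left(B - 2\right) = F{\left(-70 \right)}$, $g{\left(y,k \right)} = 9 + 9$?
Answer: $10$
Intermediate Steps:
$I{\left(o,N \right)} = 1$
$g{\left(y,k \right)} = 18$
$F{\left(d \right)} = 18$
$B = 11$ ($B = 2 + \frac{1}{2} \cdot 18 = 2 + 9 = 11$)
$B - I{\left(-239,624 \right)} = 11 - 1 = 10$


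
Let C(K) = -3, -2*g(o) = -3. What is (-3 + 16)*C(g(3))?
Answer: -39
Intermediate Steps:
g(o) = 3/2 (g(o) = -½*(-3) = 3/2)
(-3 + 16)*C(g(3)) = (-3 + 16)*(-3) = 13*(-3) = -39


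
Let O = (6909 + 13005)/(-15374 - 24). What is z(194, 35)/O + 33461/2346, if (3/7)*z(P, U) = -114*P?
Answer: 310799028331/7786374 ≈ 39916.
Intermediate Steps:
z(P, U) = -266*P (z(P, U) = 7*(-114*P)/3 = -266*P)
O = -9957/7699 (O = 19914/(-15398) = 19914*(-1/15398) = -9957/7699 ≈ -1.2933)
z(194, 35)/O + 33461/2346 = (-266*194)/(-9957/7699) + 33461/2346 = -51604*(-7699/9957) + 33461*(1/2346) = 397299196/9957 + 33461/2346 = 310799028331/7786374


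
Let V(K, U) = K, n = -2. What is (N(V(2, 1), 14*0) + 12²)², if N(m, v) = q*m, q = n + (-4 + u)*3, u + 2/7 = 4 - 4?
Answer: 640000/49 ≈ 13061.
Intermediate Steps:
u = -2/7 (u = -2/7 + (4 - 4) = -2/7 + 0 = -2/7 ≈ -0.28571)
q = -104/7 (q = -2 + (-4 - 2/7)*3 = -2 - 30/7*3 = -2 - 90/7 = -104/7 ≈ -14.857)
N(m, v) = -104*m/7
(N(V(2, 1), 14*0) + 12²)² = (-104/7*2 + 12²)² = (-208/7 + 144)² = (800/7)² = 640000/49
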